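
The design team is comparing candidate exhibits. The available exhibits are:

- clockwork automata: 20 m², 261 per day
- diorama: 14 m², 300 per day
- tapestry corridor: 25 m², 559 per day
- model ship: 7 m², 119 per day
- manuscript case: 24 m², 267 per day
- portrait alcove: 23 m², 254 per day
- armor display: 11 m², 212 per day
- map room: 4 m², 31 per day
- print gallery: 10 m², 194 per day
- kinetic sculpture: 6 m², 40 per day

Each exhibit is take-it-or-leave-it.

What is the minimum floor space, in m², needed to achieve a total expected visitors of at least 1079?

53

Look for the lowest-floor combination reaching 1079.
tapestry corridor + model ship + armor display + print gallery: 1084 expected visitors at 53 m².
Below 53 m² the best achievable stays under 1079.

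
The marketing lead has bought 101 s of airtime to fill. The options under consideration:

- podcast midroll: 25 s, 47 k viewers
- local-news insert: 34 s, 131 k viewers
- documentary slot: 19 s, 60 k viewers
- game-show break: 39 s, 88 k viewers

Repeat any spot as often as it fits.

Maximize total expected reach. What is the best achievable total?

Density check — local-news insert 3.85, documentary slot 3.16, game-show break 2.26, podcast midroll 1.88 are the best per s.
2×local-news insert + documentary slot uses 87 of the 101 s and totals 322.
The spare 14 s is too small for any remaining spot, and no exchange beats 322.

322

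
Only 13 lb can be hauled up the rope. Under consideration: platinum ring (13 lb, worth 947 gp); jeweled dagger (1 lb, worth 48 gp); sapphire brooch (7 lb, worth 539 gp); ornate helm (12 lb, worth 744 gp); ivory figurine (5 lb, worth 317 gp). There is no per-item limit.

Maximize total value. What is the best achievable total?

947

A density-first pass picks jeweled dagger + sapphire brooch + ivory figurine — 904 at 13 lb.
Replace jeweled dagger and sapphire brooch and ivory figurine with platinum ring: the trade gains 43 net, giving 947 at 13 lb.
Every other selection either busts 13 lb or fails to beat 947.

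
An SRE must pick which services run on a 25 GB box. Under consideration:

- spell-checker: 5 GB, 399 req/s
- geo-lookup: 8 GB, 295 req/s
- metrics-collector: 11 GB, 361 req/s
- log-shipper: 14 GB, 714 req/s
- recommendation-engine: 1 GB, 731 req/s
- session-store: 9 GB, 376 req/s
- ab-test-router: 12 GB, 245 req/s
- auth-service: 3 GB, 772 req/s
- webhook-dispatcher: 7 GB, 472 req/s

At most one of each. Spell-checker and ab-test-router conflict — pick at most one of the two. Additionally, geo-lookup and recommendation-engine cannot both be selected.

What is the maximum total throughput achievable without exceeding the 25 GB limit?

Best packing: spell-checker + recommendation-engine + session-store + auth-service + webhook-dispatcher — 25 GB, 2750 total.

2750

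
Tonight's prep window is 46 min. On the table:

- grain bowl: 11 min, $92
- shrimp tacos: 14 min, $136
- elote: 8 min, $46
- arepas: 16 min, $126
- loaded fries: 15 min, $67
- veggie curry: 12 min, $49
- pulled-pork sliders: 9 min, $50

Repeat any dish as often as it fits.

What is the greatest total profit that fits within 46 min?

Ranking by ratio (profit/min): shrimp tacos 9.71, grain bowl 8.36, arepas 7.88.
Best packing: 3×shrimp tacos — 42 min, 408 total.
That's the maximum — no swap from here does better than 408.

408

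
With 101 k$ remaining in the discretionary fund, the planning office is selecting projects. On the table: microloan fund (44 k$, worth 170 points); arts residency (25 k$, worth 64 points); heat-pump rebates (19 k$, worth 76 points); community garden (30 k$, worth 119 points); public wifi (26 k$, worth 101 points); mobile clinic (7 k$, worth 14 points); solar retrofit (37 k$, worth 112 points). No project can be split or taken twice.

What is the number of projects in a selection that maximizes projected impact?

3

Optimal total is 390.
For example microloan fund + community garden + public wifi achieves it, using 100 k$.
Every optimal selection uses 3 projects.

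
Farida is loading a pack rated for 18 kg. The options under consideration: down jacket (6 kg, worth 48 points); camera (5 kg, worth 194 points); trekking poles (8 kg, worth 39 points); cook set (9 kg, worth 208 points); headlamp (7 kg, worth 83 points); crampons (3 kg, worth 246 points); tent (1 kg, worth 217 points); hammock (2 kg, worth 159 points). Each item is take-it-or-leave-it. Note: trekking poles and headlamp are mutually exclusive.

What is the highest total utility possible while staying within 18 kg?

899

Taking camera + headlamp + crampons + tent + hammock: 18 kg used, 899 in utility.
Every other selection either busts 18 kg or breaks a pairing rule or fails to beat 899.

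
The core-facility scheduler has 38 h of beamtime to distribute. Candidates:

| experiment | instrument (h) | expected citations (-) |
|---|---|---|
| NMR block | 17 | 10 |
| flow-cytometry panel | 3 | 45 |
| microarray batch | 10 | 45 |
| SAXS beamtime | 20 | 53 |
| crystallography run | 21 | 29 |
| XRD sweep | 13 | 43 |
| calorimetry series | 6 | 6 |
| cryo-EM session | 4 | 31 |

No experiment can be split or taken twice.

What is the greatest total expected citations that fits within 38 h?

174

Filling by ratio: flow-cytometry panel + microarray batch + XRD sweep + calorimetry series + cryo-EM session for 170, with 2 h left unused.
Replace XRD sweep and calorimetry series with SAXS beamtime: the trade gains 4 net, giving 174 at 37 h.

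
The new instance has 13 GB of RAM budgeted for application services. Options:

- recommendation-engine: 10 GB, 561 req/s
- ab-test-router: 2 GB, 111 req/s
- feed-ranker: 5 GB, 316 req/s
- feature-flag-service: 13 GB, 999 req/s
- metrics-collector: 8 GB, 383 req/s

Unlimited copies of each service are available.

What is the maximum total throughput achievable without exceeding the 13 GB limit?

999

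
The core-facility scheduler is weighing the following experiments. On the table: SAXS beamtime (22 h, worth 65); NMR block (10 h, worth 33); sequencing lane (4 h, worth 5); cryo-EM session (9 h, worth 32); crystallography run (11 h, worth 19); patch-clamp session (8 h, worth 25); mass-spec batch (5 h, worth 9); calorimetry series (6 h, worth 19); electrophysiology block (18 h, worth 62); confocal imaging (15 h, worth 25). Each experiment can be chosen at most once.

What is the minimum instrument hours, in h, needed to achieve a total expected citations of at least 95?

Minimise h subject to total expected citations ≥ 95.
NMR block + electrophysiology block reaches 95 using 28 h.
Any bundle with less than 28 h falls short of 95.

28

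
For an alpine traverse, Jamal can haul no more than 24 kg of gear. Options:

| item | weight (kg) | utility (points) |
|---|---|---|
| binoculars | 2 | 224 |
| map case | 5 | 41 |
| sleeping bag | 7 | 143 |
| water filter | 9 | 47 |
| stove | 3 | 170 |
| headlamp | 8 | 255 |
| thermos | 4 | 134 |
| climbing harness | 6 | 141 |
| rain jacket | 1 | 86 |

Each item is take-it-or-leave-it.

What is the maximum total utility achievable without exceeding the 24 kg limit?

1010

By utility per kg: binoculars 112.00, rain jacket 86.00, stove 56.67, thermos 33.50 lead.
The ratio ordering already packs tightly: binoculars + stove + headlamp + thermos + climbing harness + rain jacket, 24 kg, 1010.
Runner-up binoculars + sleeping bag + stove + headlamp + thermos tops out at 926.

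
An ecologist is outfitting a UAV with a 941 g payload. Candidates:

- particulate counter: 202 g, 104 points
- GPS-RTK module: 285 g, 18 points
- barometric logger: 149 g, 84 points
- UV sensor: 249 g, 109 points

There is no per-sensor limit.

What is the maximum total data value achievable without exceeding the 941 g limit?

Best packing: 6×barometric logger — 894 g, 504 total.

504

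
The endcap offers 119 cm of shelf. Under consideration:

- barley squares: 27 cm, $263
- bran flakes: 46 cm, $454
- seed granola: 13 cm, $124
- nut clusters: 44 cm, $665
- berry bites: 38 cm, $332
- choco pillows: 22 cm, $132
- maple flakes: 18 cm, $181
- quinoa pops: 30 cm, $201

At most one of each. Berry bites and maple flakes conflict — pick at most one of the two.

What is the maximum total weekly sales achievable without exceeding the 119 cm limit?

1382

By weekly sales per cm: nut clusters 15.11, maple flakes 10.06, bran flakes 9.87, barley squares 9.74 lead.
Filling by ratio: bran flakes + nut clusters + maple flakes for 1300, with 11 cm left unused.
Replace maple flakes with barley squares: the trade gains 82 net, giving 1382 at 117 cm.
No other feasible combination exceeds 1382.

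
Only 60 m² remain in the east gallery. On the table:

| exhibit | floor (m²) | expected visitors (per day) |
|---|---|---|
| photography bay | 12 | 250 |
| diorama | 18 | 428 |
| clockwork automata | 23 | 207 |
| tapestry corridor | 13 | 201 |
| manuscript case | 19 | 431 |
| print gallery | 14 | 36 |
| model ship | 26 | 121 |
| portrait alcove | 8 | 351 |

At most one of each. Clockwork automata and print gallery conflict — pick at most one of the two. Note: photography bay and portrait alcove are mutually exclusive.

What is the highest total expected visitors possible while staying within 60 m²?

Best packing: diorama + tapestry corridor + manuscript case + portrait alcove — 58 m², 1411 total.
The closest alternative, diorama + manuscript case + print gallery + portrait alcove, reaches only 1246.

1411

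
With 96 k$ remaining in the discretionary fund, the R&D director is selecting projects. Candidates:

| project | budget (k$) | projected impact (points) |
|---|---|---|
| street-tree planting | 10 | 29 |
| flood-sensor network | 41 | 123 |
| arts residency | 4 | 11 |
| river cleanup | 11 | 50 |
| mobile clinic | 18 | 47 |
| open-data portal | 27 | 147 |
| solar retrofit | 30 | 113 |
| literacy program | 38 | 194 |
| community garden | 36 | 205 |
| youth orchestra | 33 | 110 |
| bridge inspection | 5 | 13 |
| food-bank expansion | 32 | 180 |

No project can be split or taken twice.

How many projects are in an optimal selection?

3

The maximum projected impact within 96 k$ is 532.
For example open-data portal + community garden + food-bank expansion achieves it, using 95 k$.
Every optimal selection uses 3 projects.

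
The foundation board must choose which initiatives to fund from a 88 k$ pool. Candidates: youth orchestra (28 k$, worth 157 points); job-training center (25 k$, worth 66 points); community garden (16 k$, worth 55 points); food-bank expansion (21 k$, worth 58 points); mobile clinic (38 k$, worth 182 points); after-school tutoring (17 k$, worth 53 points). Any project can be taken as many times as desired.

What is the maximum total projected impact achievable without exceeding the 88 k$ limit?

471

Ranking by ratio (projected impact/k$): youth orchestra 5.61, mobile clinic 4.79, community garden 3.44.
Taking 3×youth orchestra: 84 k$ used, 471 in projected impact.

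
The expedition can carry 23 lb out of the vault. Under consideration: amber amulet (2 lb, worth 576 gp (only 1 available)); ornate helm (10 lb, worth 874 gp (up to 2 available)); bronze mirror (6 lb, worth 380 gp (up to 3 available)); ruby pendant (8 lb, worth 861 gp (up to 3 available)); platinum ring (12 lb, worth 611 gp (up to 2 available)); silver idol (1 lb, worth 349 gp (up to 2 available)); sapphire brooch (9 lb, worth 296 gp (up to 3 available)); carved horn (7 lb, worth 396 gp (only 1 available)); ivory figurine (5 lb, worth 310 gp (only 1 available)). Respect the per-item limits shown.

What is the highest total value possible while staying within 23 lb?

3009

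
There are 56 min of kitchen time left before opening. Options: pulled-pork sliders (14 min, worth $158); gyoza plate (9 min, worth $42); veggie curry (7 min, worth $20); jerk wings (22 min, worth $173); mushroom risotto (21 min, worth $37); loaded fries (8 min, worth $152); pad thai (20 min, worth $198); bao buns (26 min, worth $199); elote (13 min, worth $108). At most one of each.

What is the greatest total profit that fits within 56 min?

By profit per min: loaded fries 19.00, pulled-pork sliders 11.29, pad thai 9.90, elote 8.31 lead.
Taking pulled-pork sliders + loaded fries + pad thai + elote: 55 min used, 616 in profit.
Runner-up pulled-pork sliders + gyoza plate + loaded fries + pad thai tops out at 550.

616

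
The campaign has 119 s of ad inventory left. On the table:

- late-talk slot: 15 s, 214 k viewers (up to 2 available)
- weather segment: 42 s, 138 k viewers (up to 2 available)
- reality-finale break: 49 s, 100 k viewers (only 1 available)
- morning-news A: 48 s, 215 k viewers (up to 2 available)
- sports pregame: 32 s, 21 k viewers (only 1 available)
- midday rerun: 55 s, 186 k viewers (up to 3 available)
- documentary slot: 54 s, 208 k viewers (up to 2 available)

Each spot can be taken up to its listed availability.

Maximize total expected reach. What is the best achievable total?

704

Taking the top-ratio spots first gives 2×late-talk slot + morning-news A + sports pregame for 664 (110 s).
Replace morning-news A and sports pregame with 2×weather segment: the trade gains 40 net, giving 704 at 114 s.
Every other selection either busts 119 s or exceeds an availability limit or fails to beat 704.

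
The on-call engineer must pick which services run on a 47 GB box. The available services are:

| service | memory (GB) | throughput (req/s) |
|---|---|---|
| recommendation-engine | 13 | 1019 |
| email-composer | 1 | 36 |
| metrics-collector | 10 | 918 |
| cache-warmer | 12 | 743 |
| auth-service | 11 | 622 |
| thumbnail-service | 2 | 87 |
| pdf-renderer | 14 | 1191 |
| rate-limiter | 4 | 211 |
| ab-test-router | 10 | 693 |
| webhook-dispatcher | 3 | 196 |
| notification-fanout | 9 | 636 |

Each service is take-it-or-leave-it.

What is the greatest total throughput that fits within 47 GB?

3821

Ranking by ratio (throughput/GB): metrics-collector 91.80, pdf-renderer 85.07, recommendation-engine 78.38.
A density-first pass picks recommendation-engine + email-composer + metrics-collector + pdf-renderer + notification-fanout — 3800 at 47 GB.
Replace email-composer and notification-fanout with ab-test-router: the trade gains 21 net, giving 3821 at 47 GB.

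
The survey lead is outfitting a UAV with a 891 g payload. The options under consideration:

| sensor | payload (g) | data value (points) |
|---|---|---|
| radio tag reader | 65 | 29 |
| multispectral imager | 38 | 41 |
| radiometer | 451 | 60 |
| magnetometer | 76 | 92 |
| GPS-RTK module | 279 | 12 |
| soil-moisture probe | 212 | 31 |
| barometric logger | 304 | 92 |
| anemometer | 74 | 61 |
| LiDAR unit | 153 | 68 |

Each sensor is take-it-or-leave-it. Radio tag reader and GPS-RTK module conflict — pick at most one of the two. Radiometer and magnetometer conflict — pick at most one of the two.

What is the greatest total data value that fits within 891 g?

A density-first pass picks radio tag reader + multispectral imager + magnetometer + barometric logger + anemometer + LiDAR unit — 383 at 710 g.
Replace radio tag reader with soil-moisture probe: the trade gains 2 net, giving 385 at 857 g.

385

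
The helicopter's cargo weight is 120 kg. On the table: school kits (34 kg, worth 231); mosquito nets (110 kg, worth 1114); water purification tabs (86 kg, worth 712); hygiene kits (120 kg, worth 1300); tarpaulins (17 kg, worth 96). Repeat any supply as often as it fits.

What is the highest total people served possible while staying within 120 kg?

Density check — hygiene kits 10.83, mosquito nets 10.13, water purification tabs 8.28 are the best per kg.
The ratio ordering already packs tightly: hygiene kits, 120 kg, 1300.

1300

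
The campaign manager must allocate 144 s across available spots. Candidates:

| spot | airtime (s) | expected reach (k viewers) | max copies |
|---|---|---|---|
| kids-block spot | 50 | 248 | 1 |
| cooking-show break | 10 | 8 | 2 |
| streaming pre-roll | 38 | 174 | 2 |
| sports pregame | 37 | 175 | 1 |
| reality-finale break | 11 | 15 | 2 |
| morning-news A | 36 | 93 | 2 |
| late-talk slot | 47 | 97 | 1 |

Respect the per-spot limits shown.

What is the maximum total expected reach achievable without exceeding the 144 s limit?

The ratio ordering already packs tightly: kids-block spot + streaming pre-roll + sports pregame + reality-finale break, 136 s, 612.
The spare 8 s is too small for any remaining spot, and no exchange beats 612.

612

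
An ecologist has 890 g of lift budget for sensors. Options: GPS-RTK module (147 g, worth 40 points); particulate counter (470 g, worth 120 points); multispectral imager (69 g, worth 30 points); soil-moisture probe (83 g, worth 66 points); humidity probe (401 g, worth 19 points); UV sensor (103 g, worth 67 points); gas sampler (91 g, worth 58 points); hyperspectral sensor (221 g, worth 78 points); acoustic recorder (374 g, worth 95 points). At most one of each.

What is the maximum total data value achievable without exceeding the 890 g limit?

364

Filling by ratio: GPS-RTK module + multispectral imager + soil-moisture probe + UV sensor + gas sampler + hyperspectral sensor for 339, with 176 g left unused.
Replace GPS-RTK module and multispectral imager with acoustic recorder: the trade gains 25 net, giving 364 at 872 g.
That's the maximum — no swap from here does better than 364.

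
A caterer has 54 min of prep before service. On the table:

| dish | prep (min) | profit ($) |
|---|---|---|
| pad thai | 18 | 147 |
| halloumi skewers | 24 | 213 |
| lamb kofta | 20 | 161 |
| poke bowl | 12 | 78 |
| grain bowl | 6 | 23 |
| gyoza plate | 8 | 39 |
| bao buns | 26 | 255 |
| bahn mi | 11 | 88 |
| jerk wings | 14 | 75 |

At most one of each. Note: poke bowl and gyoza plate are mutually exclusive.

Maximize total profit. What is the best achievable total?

468

Halloumi skewers + bao buns uses 50 of the 54 min and totals 468.
An exhaustive check of the 512 subsets confirms 468.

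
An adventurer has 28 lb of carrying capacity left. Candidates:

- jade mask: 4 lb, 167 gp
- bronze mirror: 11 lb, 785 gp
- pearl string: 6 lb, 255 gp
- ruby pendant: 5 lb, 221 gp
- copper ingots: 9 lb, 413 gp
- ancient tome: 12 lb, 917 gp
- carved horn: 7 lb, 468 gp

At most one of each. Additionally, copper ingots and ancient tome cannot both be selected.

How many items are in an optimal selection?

The maximum value within 28 lb is 1923.
For example bronze mirror + ruby pendant + ancient tome achieves it, using 28 lb.
Any selection reaching 1923 contains exactly 3 items.

3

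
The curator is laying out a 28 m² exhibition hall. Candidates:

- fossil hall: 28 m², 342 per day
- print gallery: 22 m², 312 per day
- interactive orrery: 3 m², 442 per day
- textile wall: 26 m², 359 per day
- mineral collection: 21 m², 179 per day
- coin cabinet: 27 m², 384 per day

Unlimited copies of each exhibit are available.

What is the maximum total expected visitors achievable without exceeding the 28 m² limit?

The ratio ordering already packs tightly: 9×interactive orrery, 27 m², 3978.
Every other selection either busts 28 m² or fails to beat 3978.

3978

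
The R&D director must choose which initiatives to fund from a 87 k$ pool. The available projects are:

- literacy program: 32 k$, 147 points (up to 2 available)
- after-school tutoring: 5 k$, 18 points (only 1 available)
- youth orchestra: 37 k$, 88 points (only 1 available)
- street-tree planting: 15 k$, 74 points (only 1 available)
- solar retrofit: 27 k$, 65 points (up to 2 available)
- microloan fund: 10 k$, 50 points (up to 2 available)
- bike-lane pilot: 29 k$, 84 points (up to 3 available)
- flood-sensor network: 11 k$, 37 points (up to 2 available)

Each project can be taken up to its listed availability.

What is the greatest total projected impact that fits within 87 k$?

394

Density check — microloan fund 5.00, street-tree planting 4.93, literacy program 4.59, after-school tutoring 3.60 are the best per k$.
Greedy by ratio would take literacy program + after-school tutoring + street-tree planting + 2×microloan fund + flood-sensor network: 83 k$ used, total 376.
The 31 k$ tied up in after-school tutoring and street-tree planting and flood-sensor network is better spent on literacy program — total rises to 394 (84 k$).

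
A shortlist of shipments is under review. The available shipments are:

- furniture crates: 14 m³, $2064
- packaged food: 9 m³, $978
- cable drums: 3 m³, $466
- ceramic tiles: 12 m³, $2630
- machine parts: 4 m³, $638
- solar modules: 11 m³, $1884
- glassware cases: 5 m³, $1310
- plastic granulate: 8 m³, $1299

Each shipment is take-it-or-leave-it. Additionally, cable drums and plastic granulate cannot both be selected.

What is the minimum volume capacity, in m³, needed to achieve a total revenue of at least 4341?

Look for the lowest-volume combination reaching 4341.
cable drums + ceramic tiles + glassware cases: 4406 revenue at 20 m³.
Any bundle with less than 20 m³ falls short of 4341.

20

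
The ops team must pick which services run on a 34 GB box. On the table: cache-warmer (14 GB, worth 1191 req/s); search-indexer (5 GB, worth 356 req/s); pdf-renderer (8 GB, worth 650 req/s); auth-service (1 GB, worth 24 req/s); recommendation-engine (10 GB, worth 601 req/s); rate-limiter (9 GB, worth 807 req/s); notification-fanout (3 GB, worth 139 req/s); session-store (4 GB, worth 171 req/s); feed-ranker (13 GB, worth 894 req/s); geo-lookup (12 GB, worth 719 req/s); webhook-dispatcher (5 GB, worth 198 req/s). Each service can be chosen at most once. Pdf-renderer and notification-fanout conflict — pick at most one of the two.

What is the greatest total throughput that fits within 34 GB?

2672

Best packing: cache-warmer + pdf-renderer + auth-service + rate-limiter — 32 GB, 2672 total.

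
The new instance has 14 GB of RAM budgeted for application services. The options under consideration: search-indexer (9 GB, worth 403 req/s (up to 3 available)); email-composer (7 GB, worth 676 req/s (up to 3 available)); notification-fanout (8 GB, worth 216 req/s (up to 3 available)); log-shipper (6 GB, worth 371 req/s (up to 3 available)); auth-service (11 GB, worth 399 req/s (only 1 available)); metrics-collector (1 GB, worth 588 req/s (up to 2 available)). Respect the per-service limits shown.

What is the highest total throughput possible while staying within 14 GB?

1918

The ratio heuristic lands on email-composer + 2×metrics-collector (1852) but leaves 5 GB idle.
Dropping email-composer frees 7 GB; slotting in 2×log-shipper (12 GB) lifts the total to 1918 at 14 GB.
Every other selection either busts 14 GB or exceeds an availability limit or fails to beat 1918.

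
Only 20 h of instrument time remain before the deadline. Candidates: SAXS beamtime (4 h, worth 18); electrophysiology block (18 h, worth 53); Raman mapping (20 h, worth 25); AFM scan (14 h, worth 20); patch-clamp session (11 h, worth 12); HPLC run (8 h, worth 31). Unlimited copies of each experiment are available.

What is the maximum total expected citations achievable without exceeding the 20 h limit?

90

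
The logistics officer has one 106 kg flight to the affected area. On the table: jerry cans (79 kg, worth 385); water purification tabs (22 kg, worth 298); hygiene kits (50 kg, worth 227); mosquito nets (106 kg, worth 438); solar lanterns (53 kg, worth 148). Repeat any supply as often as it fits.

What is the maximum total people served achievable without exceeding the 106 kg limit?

Taking 4×water purification tabs: 88 kg used, 1192 in people served.
The spare 18 kg is too small for any remaining supply, and no exchange beats 1192.

1192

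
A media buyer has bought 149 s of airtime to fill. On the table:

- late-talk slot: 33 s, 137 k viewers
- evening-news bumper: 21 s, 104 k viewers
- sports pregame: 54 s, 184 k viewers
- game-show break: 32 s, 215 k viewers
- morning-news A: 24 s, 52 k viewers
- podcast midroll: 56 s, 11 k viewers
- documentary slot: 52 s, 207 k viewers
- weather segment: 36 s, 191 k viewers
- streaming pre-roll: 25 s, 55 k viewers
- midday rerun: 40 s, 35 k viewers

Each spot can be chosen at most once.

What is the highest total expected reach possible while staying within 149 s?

717

Ranking by ratio (expected reach/s): game-show break 6.72, weather segment 5.31, evening-news bumper 4.95, late-talk slot 4.15.
A density-first pass picks late-talk slot + evening-news bumper + game-show break + weather segment + streaming pre-roll — 702 at 147 s.
Dropping late-talk slot and streaming pre-roll frees 58 s; slotting in documentary slot (52 s) lifts the total to 717 at 141 s.
Next best is late-talk slot + evening-news bumper + game-show break + weather segment + streaming pre-roll at 702 (147 s) — short by 15.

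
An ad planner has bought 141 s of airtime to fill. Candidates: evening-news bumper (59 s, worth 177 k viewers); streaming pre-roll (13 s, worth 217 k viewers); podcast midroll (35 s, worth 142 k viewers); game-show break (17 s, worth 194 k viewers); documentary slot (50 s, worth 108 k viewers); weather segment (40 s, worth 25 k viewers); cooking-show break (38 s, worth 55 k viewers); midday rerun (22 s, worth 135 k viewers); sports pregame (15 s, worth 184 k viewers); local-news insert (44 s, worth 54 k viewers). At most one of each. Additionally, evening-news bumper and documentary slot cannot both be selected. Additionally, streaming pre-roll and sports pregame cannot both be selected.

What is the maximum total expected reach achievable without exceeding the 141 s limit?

796

Taking streaming pre-roll + podcast midroll + game-show break + documentary slot + midday rerun: 137 s used, 796 in expected reach.
The spare 4 s is too small for any remaining spot, and no feasible exchange beats 796.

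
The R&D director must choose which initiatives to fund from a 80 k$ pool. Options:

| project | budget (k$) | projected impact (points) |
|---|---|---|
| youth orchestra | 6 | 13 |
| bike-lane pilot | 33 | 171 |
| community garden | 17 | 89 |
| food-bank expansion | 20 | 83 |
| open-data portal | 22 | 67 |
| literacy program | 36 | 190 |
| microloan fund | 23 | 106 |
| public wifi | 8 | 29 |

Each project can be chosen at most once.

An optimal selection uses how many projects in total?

Best achievable projected impact is 390.
bike-lane pilot + literacy program + public wifi hits 390 at 77 k$.
Every optimal selection uses 3 projects.

3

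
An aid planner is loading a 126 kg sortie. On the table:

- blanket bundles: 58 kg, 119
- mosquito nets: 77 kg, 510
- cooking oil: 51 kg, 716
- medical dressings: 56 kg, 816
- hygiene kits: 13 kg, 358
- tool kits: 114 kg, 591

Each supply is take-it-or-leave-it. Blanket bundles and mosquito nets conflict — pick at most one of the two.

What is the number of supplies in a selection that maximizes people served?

3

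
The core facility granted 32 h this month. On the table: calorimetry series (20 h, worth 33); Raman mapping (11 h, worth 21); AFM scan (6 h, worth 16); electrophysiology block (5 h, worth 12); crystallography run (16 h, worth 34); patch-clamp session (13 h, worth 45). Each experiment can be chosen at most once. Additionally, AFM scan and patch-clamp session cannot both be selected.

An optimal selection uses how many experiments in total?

The maximum expected citations within 32 h is 79.
crystallography run + patch-clamp session hits 79 at 29 h.
Every optimal selection uses 2 experiments.

2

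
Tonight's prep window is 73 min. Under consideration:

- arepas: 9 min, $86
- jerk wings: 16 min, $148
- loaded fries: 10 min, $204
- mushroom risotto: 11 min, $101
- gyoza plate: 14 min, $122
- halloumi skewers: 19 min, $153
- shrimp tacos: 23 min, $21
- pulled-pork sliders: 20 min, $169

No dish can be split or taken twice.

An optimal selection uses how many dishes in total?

Best achievable profit is 744.
For example jerk wings + loaded fries + mushroom risotto + gyoza plate + pulled-pork sliders achieves it, using 71 min.
Any selection reaching 744 contains exactly 5 dishes.

5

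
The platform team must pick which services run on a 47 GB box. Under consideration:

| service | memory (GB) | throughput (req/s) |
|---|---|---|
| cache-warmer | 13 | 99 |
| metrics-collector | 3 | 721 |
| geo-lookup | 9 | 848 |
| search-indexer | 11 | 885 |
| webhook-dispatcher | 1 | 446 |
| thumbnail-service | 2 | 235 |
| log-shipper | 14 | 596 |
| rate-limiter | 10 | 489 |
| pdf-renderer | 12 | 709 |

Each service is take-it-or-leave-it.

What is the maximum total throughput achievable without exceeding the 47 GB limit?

4098

Filling by ratio: metrics-collector + geo-lookup + search-indexer + webhook-dispatcher + thumbnail-service + pdf-renderer for 3844, with 9 GB left unused.
Dropping thumbnail-service frees 2 GB; slotting in rate-limiter (10 GB) lifts the total to 4098 at 46 GB.
Every other selection either busts 47 GB or fails to beat 4098.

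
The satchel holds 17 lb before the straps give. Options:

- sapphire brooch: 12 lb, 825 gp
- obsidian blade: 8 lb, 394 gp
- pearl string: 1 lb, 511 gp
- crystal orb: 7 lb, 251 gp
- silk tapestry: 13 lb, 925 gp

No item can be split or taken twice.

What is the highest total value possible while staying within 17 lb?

1436

Ranking by ratio (value/lb): pearl string 511.00, silk tapestry 71.15, sapphire brooch 68.75, obsidian blade 49.25.
Taking pearl string + silk tapestry: 14 lb used, 1436 in value.
Nothing else within 17 lb beats 1436.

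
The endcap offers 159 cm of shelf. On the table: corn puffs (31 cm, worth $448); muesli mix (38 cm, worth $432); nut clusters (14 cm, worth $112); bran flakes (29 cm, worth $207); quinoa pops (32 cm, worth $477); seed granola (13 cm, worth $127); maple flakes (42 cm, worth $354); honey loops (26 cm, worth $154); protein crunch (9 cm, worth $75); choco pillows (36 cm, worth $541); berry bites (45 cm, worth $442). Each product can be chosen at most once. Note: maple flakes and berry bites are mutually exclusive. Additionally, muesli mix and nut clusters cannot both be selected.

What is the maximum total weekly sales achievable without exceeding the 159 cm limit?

2100

Ranking by ratio (weekly sales/cm): choco pillows 15.03, quinoa pops 14.91, corn puffs 14.45.
Taking corn puffs + muesli mix + quinoa pops + seed granola + protein crunch + choco pillows: 159 cm used, 2100 in weekly sales.
Every other selection either busts 159 cm or breaks a pairing rule or fails to beat 2100.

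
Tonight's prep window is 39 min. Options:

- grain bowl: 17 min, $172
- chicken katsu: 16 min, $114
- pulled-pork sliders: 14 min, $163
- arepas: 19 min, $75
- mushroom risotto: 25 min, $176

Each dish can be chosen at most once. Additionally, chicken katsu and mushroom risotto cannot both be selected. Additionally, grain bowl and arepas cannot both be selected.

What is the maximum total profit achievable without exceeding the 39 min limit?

339

Greedy by ratio would take grain bowl + pulled-pork sliders: 31 min used, total 335.
Replace grain bowl with mushroom risotto: the trade gains 4 net, giving 339 at 39 min.
The closest alternative, grain bowl + pulled-pork sliders, reaches only 335.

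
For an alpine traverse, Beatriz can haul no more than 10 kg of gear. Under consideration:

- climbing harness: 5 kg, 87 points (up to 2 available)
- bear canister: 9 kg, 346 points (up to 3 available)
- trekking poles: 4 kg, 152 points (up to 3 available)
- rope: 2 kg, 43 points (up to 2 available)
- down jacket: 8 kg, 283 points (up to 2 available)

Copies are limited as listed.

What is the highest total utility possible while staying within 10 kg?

347

Greedy by ratio would take bear canister: 9 kg used, total 346.
Dropping bear canister frees 9 kg; slotting in 2×trekking poles + rope (10 kg) lifts the total to 347 at 10 kg.
Nothing else within 10 kg beats 347.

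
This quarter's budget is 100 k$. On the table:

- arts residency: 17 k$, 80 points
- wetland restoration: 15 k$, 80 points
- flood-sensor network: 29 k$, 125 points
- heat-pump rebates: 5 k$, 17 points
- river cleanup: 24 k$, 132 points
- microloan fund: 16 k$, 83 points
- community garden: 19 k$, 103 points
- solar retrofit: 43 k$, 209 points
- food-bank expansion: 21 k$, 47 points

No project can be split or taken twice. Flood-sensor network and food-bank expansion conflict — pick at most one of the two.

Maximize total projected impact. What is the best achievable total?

A density-first pass picks arts residency + wetland restoration + heat-pump rebates + river cleanup + microloan fund + community garden — 495 at 96 k$.
The 39 k$ tied up in wetland restoration and heat-pump rebates and community garden is better spent on solar retrofit — total rises to 504 (100 k$).
Wetland restoration + river cleanup + microloan fund + solar retrofit (98 k$) also reaches 504 — a tie, but nothing goes higher.

504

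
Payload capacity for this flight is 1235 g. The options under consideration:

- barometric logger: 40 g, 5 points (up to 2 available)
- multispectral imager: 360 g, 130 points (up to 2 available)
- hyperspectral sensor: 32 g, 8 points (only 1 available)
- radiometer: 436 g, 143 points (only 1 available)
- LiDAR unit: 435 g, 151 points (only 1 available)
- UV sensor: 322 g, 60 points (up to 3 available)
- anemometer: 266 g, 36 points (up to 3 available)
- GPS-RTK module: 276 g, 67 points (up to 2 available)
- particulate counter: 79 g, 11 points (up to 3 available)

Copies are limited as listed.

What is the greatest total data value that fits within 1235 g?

424

Density check — multispectral imager 0.36, LiDAR unit 0.35, radiometer 0.33 are the best per g.
Multispectral imager + radiometer + LiDAR unit uses 1231 of the 1235 g and totals 424.
Nothing else within 1235 g beats 424.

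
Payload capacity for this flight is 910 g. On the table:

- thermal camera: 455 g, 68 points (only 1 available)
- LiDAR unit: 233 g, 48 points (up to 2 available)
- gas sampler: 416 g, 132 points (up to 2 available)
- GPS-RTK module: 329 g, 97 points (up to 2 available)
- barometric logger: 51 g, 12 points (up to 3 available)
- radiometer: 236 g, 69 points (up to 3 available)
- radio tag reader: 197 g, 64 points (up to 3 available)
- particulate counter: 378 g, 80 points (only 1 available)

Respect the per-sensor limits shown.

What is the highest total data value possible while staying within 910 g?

277

The ratio heuristic lands on barometric logger + radiometer + 3×radio tag reader (273) but leaves 32 g idle.
The 394 g tied up in 2×radio tag reader is better spent on gas sampler — total rises to 277 (900 g).
Nothing else within 910 g beats 277.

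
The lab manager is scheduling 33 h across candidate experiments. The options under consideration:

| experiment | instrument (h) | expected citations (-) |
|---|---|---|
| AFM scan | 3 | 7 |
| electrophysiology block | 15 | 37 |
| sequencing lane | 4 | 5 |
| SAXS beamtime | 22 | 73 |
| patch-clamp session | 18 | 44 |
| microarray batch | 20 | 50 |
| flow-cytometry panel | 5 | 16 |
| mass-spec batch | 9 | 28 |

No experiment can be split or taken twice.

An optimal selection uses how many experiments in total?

The maximum expected citations within 33 h is 101.
SAXS beamtime + mass-spec batch hits 101 at 31 h.
Any selection reaching 101 contains exactly 2 experiments.

2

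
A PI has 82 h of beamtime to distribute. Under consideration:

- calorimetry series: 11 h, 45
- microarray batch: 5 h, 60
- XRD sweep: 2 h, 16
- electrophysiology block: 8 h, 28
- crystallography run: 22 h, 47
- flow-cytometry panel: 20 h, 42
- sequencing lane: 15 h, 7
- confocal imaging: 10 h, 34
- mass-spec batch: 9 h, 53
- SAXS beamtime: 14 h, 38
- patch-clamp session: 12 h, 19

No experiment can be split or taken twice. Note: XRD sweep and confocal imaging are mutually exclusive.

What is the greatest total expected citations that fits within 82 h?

305

By expected citations per h: microarray batch 12.00, XRD sweep 8.00, mass-spec batch 5.89, calorimetry series 4.09 lead.
Taking calorimetry series + microarray batch + electrophysiology block + crystallography run + confocal imaging + mass-spec batch + SAXS beamtime: 79 h used, 305 in expected citations.
Nothing else feasible within 82 h beats 305.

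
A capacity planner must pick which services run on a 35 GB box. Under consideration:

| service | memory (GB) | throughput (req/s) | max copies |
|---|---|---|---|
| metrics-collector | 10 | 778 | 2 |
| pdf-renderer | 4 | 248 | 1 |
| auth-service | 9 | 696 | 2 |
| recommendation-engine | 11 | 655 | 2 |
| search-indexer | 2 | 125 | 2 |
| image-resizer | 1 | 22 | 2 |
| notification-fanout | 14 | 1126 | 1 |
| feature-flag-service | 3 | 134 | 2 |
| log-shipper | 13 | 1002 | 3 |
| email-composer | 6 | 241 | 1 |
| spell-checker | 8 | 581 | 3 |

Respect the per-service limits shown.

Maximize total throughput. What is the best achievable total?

Density check — notification-fanout 80.43, metrics-collector 77.80, auth-service 77.33 are the best per GB.
Greedy by ratio would take 2×metrics-collector + image-resizer + notification-fanout: 35 GB used, total 2704.
The 11 GB tied up in metrics-collector and image-resizer is better spent on auth-service + search-indexer — total rises to 2725 (35 GB).
Every other selection either busts 35 GB or exceeds an availability limit or fails to beat 2725.

2725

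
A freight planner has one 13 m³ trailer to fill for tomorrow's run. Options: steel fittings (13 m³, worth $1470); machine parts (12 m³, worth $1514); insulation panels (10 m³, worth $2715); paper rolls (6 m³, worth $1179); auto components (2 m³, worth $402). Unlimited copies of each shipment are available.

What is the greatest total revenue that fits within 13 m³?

The ratio ordering already packs tightly: insulation panels + auto components, 12 m³, 3117.
That's the maximum — no swap from here does better than 3117.

3117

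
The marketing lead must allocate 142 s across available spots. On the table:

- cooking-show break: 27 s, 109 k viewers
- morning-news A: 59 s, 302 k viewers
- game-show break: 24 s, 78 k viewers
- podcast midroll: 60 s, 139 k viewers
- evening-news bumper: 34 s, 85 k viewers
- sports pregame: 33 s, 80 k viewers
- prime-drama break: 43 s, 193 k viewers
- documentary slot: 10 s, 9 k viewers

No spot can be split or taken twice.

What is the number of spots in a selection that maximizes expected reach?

4

The maximum expected reach within 142 s is 613.
cooking-show break + morning-news A + prime-drama break + documentary slot hits 613 at 139 s.
All optima have 4 spots.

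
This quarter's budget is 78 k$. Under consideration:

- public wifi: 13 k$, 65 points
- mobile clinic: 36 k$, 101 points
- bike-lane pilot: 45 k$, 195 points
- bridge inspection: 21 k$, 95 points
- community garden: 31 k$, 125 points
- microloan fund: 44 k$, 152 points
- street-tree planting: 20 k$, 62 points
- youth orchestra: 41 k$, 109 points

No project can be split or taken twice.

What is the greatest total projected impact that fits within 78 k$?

Density check — public wifi 5.00, bridge inspection 4.52, bike-lane pilot 4.33 are the best per k$.
A density-first pass picks public wifi + bridge inspection + community garden — 285 at 65 k$.
The 52 k$ tied up in bridge inspection and community garden is better spent on bike-lane pilot + street-tree planting — total rises to 322 (78 k$).
Runner-up bike-lane pilot + community garden tops out at 320.

322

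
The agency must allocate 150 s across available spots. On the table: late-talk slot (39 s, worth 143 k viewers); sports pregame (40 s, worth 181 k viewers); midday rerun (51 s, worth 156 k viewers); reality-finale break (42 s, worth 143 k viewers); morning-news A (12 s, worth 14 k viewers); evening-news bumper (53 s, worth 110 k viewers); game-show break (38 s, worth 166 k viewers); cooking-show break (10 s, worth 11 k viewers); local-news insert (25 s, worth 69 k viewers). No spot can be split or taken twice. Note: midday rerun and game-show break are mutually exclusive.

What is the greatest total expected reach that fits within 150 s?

559

Best packing: late-talk slot + sports pregame + game-show break + local-news insert — 142 s, 559 total.
Sports pregame + reality-finale break + game-show break + local-news insert (145 s) also reaches 559 — a tie, but nothing goes higher.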